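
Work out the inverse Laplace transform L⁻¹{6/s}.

L⁻¹{c/s} = c, so L⁻¹{6/s} = 6

Final answer: 6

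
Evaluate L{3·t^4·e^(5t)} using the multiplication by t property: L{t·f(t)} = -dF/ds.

Using L{t^n·e^(at)} = n!/(s-a)^(n+1), L{t^4·e^(5t)} = 24/(s-5)^5, so L{3·t^4·e^(5t)} = 3·24/(s-5)^5 = 72/(s-5)^5

Final answer: 72/(s-5)^5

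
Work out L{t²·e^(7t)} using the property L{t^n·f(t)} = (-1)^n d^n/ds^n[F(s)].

L{e^(7t)} = 1/(s-7). d/ds[1/(s-7)] = -1/(s-7)². d²/ds²[1/(s-7)] = 2/(s-7)³. So L{t²·e^(7t)} = (-1)² · 2/(s-7)³ = 2/(s-7)³

Final answer: 2/(s-7)³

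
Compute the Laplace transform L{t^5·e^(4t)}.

L{t^n·e^(at)} = n!/(s-a)^(n+1), so L{t^5·e^(4t)} = 120/(s-4)^6

Final answer: 120/(s-4)^6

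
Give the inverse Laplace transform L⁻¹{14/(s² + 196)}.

L⁻¹{14/(s² + 196)} = sin(14t)

Final answer: sin(14t)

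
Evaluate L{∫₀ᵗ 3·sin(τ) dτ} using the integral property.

L{∫₀ᵗ f(τ)dτ} = F(s)/s with F(s) = 3/(s² + 1), so the result is (3/(s² + 1))/s = 3/(s(s² + 1))

Final answer: 3/(s(s² + 1))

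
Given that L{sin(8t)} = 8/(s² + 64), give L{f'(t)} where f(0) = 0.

L{f'(t)} = s·F(s) - f(0) = s·8/(s² + 64) - 0 = 8s/(s² + 64)

Final answer: 8s/(s² + 64)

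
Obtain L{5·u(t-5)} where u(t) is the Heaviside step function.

L{u(t-a)} = e^(-as)/s. Here a=5, so L{u(t-5)} = e^(-5s)/s, and L{5·u(t-5)} = 5·e^(-5s)/s

Final answer: 5·e^(-5s)/s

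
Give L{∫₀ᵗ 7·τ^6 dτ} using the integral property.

L{∫₀ᵗ f(τ)dτ} = F(s)/s with f(t) = 7t^6. F(s) = 5040/s^7, so L{∫₀ᵗ 7·τ^6 dτ} = (5040/s^7)/s = 5040/s^8. (Check: ∫₀ᵗ 7·τ^6 dτ = 7t^7/7.)

Final answer: 5040/s^8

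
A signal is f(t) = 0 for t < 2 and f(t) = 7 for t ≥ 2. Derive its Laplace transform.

f(t) = 7·u(t-2). L{u(t-2)} = e^(-2s)/s, so L{f(t)} = 7·e^(-2s)/s

Final answer: 7·e^(-2s)/s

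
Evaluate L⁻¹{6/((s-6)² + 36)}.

Form: b/((s-a)² + b²) → e^(at)sin(bt). With a=6, b=6

Final answer: e^(6t)·sin(6t)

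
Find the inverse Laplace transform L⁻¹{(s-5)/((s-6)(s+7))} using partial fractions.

Using partial fractions, f(t) = (e^(6t) + 12e^(-7t))/13

Final answer: (e^(6t) + 12e^(-7t))/13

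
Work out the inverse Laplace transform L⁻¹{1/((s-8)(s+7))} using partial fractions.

Decompose: A/(s-8) + B/(s+7). A = 1/15, B = -1/15. f(t) = (e^(8t) - e^(-7t))/15

Final answer: (e^(8t) - e^(-7t))/15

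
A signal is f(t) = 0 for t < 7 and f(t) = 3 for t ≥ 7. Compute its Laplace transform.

f(t) = 3·u(t-7). L{u(t-7)} = e^(-7s)/s, so L{f(t)} = 3·e^(-7s)/s

Final answer: 3·e^(-7s)/s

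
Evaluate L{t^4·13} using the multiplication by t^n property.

L{13} = 13/s. d^1/ds^1[1/s] = -1/s². d^2/ds^2[1/s] = 2/s^3. d^3/ds^3[1/s] = -6/s^4. d^4/ds^4[1/s] = 24/s^5. So L{t^4} = (-1)^{4}·24/s^5 = 24/s^5. Then L{t^4·13} = 13·24/s^5 = 312/s^5

Final answer: 312/s^5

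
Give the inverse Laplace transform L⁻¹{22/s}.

L⁻¹{c/s} = c, so L⁻¹{22/s} = 22

Final answer: 22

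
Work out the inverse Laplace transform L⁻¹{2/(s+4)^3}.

L⁻¹{n!/(s-a)^(n+1)} = t^n·e^(at) with n=2, a=-4. So L⁻¹{2/(s+4)^3} = t^2·e^(-4t)

Final answer: t^2·e^(-4t)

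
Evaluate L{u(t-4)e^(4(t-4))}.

u(t-a)f(t-a) with f(t)=e^(4t). L{e^(4t)} = 1/(s-4). By time shift: e^(-4s)/(s-4)

Final answer: e^(-4s)/(s-4)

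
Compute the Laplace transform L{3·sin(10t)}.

L{sin(ωt)} = ω/(s² + ω²), so L{sin(10t)} = 10/(s² + 100). Then L{3·sin(10t)} = 3·10/(s² + 100) = 30/(s² + 100)

Final answer: 30/(s² + 100)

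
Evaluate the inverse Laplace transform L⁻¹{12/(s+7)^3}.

L⁻¹{n!/(s-a)^(n+1)} = t^n·e^(at) with n=2, a=-7. So L⁻¹{2/(s+7)^3} = t^2·e^(-7t), and L⁻¹{12/(s+7)^3} = (12/2)·t^2·e^(-7t) = 6·t^2·e^(-7t)

Final answer: 6·t^2·e^(-7t)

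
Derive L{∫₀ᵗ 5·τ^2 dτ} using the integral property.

L{∫₀ᵗ f(τ)dτ} = F(s)/s with f(t) = 5t^2. F(s) = 10/s^3, so L{∫₀ᵗ 5·τ^2 dτ} = (10/s^3)/s = 10/s^4. (Check: ∫₀ᵗ 5·τ^2 dτ = 5t^3/3.)

Final answer: 10/s^4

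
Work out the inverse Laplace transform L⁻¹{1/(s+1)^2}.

L⁻¹{n!/(s-a)^(n+1)} = t^n·e^(at), so L⁻¹{1/(s+1)^2} = t·e^(-t)

Final answer: t·e^(-t)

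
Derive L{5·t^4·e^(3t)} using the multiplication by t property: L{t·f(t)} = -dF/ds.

Using L{t^n·e^(at)} = n!/(s-a)^(n+1), L{t^4·e^(3t)} = 24/(s-3)^5, so L{5·t^4·e^(3t)} = 5·24/(s-3)^5 = 120/(s-3)^5

Final answer: 120/(s-3)^5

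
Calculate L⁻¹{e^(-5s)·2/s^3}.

L⁻¹{2/s^3} = t^2. By the time shift theorem, L⁻¹{e^(-as)F(s)} = u(t-a)f(t-a) with a=5, so L⁻¹{e^(-5s)·2/s^3} = u(t-5)·(t-5)^2

Final answer: u(t-5)·(t-5)^2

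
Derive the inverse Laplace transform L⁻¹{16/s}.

L⁻¹{c/s} = c, so L⁻¹{16/s} = 16

Final answer: 16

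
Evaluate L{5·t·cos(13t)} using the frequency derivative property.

L{cos(13t)} = s/(s² + 169). Derivative: d/ds[s/(s² + 169)] = [(s² + 169) - s·2s]/(s² + 169)² = (169 - s²)/(s² + 169)². So L{t·cos(13t)} = -F'(s) = (s² - 169)/(s² + 169)². Then L{5·t·cos(13t)} = 5·(s² - 169)/(s² + 169)²

Final answer: 5·(s² - 169)/(s² + 169)²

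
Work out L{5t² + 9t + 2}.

L{5t² + 9t + 2} = 5·2/s³ + 9/s² + 2/s = 10/s³ + 9/s² + 2/s

Final answer: 10/s³ + 9/s² + 2/s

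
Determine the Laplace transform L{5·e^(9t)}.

L{e^(at)} = 1/(s-a), so L{e^(9t)} = 1/(s-9). Then L{5·e^(9t)} = 5/(s-9)

Final answer: 5/(s-9)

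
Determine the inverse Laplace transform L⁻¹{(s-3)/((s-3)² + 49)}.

Using frequency shift, L⁻¹{(s-3)/((s-3)² + 49)} = e^(3t)·cos(7t)

Final answer: e^(3t)·cos(7t)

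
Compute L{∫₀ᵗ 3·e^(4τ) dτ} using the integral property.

L{∫₀ᵗ f(τ)dτ} = F(s)/s with F(s) = 3/(s-4), so L{∫₀ᵗ 3·e^(4τ) dτ} = 3/(s(s-4))

Final answer: 3/(s(s-4))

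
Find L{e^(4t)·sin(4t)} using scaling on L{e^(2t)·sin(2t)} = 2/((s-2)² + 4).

Scaling with a=2: L{e^(4t)·sin(4t)} = (1/2) · 2/((s/2-2)² + 4). Simplifying: 4/((s-4)² + 16)

Final answer: 4/((s-4)² + 16)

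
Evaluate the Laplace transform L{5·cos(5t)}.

L{cos(ωt)} = s/(s² + ω²), so L{cos(5t)} = s/(s² + 25). Then L{5·cos(5t)} = 5·s/(s² + 25) = 5s/(s² + 25)

Final answer: 5s/(s² + 25)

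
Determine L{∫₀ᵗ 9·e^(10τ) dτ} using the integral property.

L{∫₀ᵗ f(τ)dτ} = F(s)/s with F(s) = 9/(s-10), so L{∫₀ᵗ 9·e^(10τ) dτ} = 9/(s(s-10))

Final answer: 9/(s(s-10))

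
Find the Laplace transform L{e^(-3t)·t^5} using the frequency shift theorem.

L{e^(at)·t^n} = n!/(s-a)^(n+1), so L{e^(-3t)·t^5} = 120/(s+3)^6

Final answer: 120/(s+3)^6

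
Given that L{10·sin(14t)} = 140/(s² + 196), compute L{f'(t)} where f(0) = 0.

L{f'(t)} = s·F(s) - f(0) = s·140/(s² + 196) - 0 = 140s/(s² + 196)

Final answer: 140s/(s² + 196)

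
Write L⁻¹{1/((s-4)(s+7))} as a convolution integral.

1/((s-4)(s+7)) = (1/(s-4))·(1/(s+7)) = L{e^(4t)}·L{e^(-7t)}. So f(t) = e^(4t)*e^(-7t) = ∫₀ᵗ e^(4τ)·e^(-7(t-τ)) dτ

Final answer: ∫₀ᵗ e^(4τ)·e^(-7(t-τ)) dτ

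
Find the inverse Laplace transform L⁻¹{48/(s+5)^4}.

L⁻¹{n!/(s-a)^(n+1)} = t^n·e^(at) with n=3, a=-5. So L⁻¹{6/(s+5)^4} = t^3·e^(-5t), and L⁻¹{48/(s+5)^4} = (48/6)·t^3·e^(-5t) = 8·t^3·e^(-5t)

Final answer: 8·t^3·e^(-5t)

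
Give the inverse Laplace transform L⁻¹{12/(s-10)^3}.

L⁻¹{n!/(s-a)^(n+1)} = t^n·e^(at) with n=2, a=10. So L⁻¹{2/(s-10)^3} = t^2·e^(10t), and L⁻¹{12/(s-10)^3} = (12/2)·t^2·e^(10t) = 6·t^2·e^(10t)

Final answer: 6·t^2·e^(10t)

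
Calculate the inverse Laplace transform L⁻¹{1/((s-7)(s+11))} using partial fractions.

Decompose: A/(s-7) + B/(s+11). A = 1/18, B = -1/18. f(t) = (e^(7t) - e^(-11t))/18

Final answer: (e^(7t) - e^(-11t))/18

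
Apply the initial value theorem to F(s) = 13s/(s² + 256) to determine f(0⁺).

f(0⁺) = lim_{s→∞} s·13s/(s² + 256) = lim_{s→∞} 13s²/(s² + 256) = 13

Final answer: 13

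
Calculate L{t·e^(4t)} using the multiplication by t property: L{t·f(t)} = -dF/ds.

Using L{t^n·e^(at)} = n!/(s-a)^(n+1), L{t·e^(4t)} = 1/(s-4)^2

Final answer: 1/(s-4)^2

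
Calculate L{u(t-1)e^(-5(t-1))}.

u(t-a)f(t-a) with f(t)=e^(-5t). L{e^(-5t)} = 1/(s+5). By time shift: e^(-s)/(s+5)

Final answer: e^(-s)/(s+5)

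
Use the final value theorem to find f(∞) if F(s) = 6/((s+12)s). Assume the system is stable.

f(∞) = lim_{s→0} sF(s) = lim_{s→0} 6/(s+12) = 1/2

Final answer: 1/2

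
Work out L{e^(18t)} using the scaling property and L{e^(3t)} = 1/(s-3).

Using L{f(at)} = (1/a)F(s/a) with a=6 and f(t) = e^(3t): L{e^(18t)} = (1/6) · 1/((s/6)-3) = (1/6) · 6/(s-18) = 1/(s-18)

Final answer: 1/(s-18)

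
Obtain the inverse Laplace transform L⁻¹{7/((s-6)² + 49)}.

Using frequency shift, L⁻¹{7/((s-6)² + 49)} = e^(6t)·sin(7t)

Final answer: e^(6t)·sin(7t)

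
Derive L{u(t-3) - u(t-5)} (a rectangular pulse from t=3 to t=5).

L{u(t-a)} = e^(-as)/s. L{u(t-3) - u(t-5)} = (e^(-3s) - e^(-5s))/s

Final answer: (e^(-3s) - e^(-5s))/s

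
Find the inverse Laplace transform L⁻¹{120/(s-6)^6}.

L⁻¹{n!/(s-a)^(n+1)} = t^n·e^(at), so L⁻¹{120/(s-6)^6} = t^5·e^(6t)

Final answer: t^5·e^(6t)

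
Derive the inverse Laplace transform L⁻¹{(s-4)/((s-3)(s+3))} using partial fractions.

Using partial fractions, f(t) = (-e^(3t) + 7e^(-3t))/6

Final answer: (-e^(3t) + 7e^(-3t))/6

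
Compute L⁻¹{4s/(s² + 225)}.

This is the form c·s/(s² + a²) with a = 15, c = 4. L⁻¹ = 4·cos(15t)

Final answer: 4·cos(15t)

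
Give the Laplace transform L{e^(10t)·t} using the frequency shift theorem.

L{e^(at)·t^n} = n!/(s-a)^(n+1), so L{e^(10t)·t} = 1/(s-10)^2

Final answer: 1/(s-10)^2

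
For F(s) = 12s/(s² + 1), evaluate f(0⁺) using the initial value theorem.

f(0⁺) = lim_{s→∞} s·12s/(s² + 1) = lim_{s→∞} 12s²/(s² + 1) = 12

Final answer: 12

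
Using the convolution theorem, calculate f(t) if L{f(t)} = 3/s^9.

3/s^9 = (3/s)·(1/s^8) = L{3}·L{t^7/5040}. By convolution, f(t) = 3*t^7/5040 = ∫₀ᵗ 3·τ^7/5040 dτ = 3·t^8/40320

Final answer: 3·t^8/40320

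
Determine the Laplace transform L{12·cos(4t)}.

L{cos(ωt)} = s/(s² + ω²), so L{cos(4t)} = s/(s² + 16). Then L{12·cos(4t)} = 12·s/(s² + 16) = 12s/(s² + 16)

Final answer: 12s/(s² + 16)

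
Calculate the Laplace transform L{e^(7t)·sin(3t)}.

L{e^(at)·sin(ωt)} = ω/((s-a)² + ω²), so L{e^(7t)·sin(3t)} = 3/((s-7)² + 9)

Final answer: 3/((s-7)² + 9)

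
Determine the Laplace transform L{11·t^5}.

L{t^n} = n!/s^(n+1), so L{t^5} = 120/s^6. Then L{11·t^5} = 11·120/s^6 = 1320/s^6

Final answer: 1320/s^6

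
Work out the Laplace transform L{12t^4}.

L{12t^4} = 12 · L{t^4} = 12 · 24/s^5 = 288/s^5

Final answer: 288/s^5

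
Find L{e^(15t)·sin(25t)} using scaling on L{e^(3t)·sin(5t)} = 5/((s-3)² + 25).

Scaling with a=5: L{e^(15t)·sin(25t)} = (1/5) · 5/((s/5-3)² + 25). Simplifying: 25/((s-15)² + 625)

Final answer: 25/((s-15)² + 625)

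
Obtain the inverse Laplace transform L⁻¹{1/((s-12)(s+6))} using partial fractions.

Decompose: A/(s-12) + B/(s+6). A = 1/18, B = -1/18. f(t) = (e^(12t) - e^(-6t))/18

Final answer: (e^(12t) - e^(-6t))/18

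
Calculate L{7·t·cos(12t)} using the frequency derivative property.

L{cos(12t)} = s/(s² + 144). Derivative: d/ds[s/(s² + 144)] = [(s² + 144) - s·2s]/(s² + 144)² = (144 - s²)/(s² + 144)². So L{t·cos(12t)} = -F'(s) = (s² - 144)/(s² + 144)². Then L{7·t·cos(12t)} = 7·(s² - 144)/(s² + 144)²

Final answer: 7·(s² - 144)/(s² + 144)²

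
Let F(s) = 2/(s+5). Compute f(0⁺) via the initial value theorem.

f(0⁺) = lim_{s→∞} s·2/(s+5) = lim_{s→∞} 2s/(s+5) = 2

Final answer: 2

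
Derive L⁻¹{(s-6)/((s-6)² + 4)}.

Using frequency shift: L⁻¹{(s-a)/((s-a)² + b²)} = e^(at)cos(bt). Here a=6, b=2

Final answer: e^(6t)·cos(2t)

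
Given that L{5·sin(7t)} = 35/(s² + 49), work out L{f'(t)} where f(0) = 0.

L{f'(t)} = s·F(s) - f(0) = s·35/(s² + 49) - 0 = 35s/(s² + 49)

Final answer: 35s/(s² + 49)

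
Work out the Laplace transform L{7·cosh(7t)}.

L{cosh(ωt)} = s/(s² - ω²), so L{cosh(7t)} = s/(s² - 49). Then L{7·cosh(7t)} = 7·s/(s² - 49) = 7s/(s² - 49)

Final answer: 7s/(s² - 49)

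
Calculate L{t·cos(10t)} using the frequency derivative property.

L{cos(10t)} = s/(s² + 100). Derivative: d/ds[s/(s² + 100)] = [(s² + 100) - s·2s]/(s² + 100)² = (100 - s²)/(s² + 100)². So L{t·cos(10t)} = -F'(s) = (s² - 100)/(s² + 100)²

Final answer: (s² - 100)/(s² + 100)²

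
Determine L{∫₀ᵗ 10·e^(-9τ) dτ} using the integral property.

L{∫₀ᵗ f(τ)dτ} = F(s)/s with F(s) = 10/(s+9), so L{∫₀ᵗ 10·e^(-9τ) dτ} = 10/(s(s+9))

Final answer: 10/(s(s+9))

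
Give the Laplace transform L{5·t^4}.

L{t^n} = n!/s^(n+1), so L{t^4} = 24/s^5. Then L{5·t^4} = 5·24/s^5 = 120/s^5

Final answer: 120/s^5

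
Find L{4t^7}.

L{t^n} = n!/s^(n+1). So L{4t^7} = 4·7!/s^8 = 20160/s^8

Final answer: 20160/s^8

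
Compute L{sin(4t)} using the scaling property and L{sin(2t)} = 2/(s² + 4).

Using L{f(at)} = (1/a)F(s/a) with a=2: L{sin(4t)} = (1/2) · 2/((s/2)² + 4) = (1/2) · 2·4/(s² + 16) = 4/(s² + 16)

Final answer: 4/(s² + 16)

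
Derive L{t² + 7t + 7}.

L{t² + 7t + 7} = 2/s³ + 7/s² + 7/s = 2/s³ + 7/s² + 7/s

Final answer: 2/s³ + 7/s² + 7/s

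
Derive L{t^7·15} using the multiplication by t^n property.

L{15} = 15/s. d^1/ds^1[1/s] = -1/s². d^2/ds^2[1/s] = 2/s^3. d^3/ds^3[1/s] = -6/s^4. d^4/ds^4[1/s] = 24/s^5. d^5/ds^5[1/s] = -120/s^6. d^6/ds^6[1/s] = 720/s^7. d^7/ds^7[1/s] = -5040/s^8. So L{t^7} = (-1)^{7}·-5040/s^8 = 5040/s^8. Then L{t^7·15} = 15·5040/s^8 = 75600/s^8

Final answer: 75600/s^8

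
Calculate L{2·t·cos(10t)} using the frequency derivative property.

L{cos(10t)} = s/(s² + 100). Derivative: d/ds[s/(s² + 100)] = [(s² + 100) - s·2s]/(s² + 100)² = (100 - s²)/(s² + 100)². So L{t·cos(10t)} = -F'(s) = (s² - 100)/(s² + 100)². Then L{2·t·cos(10t)} = 2·(s² - 100)/(s² + 100)²

Final answer: 2·(s² - 100)/(s² + 100)²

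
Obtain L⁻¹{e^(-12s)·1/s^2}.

L⁻¹{1/s^2} = t. By the time shift theorem, L⁻¹{e^(-as)F(s)} = u(t-a)f(t-a) with a=12, so L⁻¹{e^(-12s)·1/s^2} = u(t-12)·(t-12)

Final answer: u(t-12)·(t-12)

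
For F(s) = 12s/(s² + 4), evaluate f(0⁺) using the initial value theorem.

f(0⁺) = lim_{s→∞} s·12s/(s² + 4) = lim_{s→∞} 12s²/(s² + 4) = 12

Final answer: 12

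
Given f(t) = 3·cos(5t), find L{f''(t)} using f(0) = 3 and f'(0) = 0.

F(s) = 3s/(s² + 25). L{f''(t)} = s²F(s) - sf(0) - f'(0) = 3s³/(s² + 25) - 3s = (3s³ - 3s(s² + 25))/(s² + 25) = -75s/(s² + 25)

Final answer: -75s/(s² + 25)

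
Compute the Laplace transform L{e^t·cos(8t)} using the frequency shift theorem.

Frequency shift: L{e^(at)f(t)} = F(s-a). L{e^t·cos(8t)} = (s-1)/((s-1)² + 64)

Final answer: (s-1)/((s-1)² + 64)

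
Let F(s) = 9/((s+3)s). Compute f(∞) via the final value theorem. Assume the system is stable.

f(∞) = lim_{s→0} sF(s) = lim_{s→0} 9/(s+3) = 3

Final answer: 3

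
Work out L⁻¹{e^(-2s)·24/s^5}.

L⁻¹{24/s^5} = t^4. By the time shift theorem, L⁻¹{e^(-as)F(s)} = u(t-a)f(t-a) with a=2, so L⁻¹{e^(-2s)·24/s^5} = u(t-2)·(t-2)^4

Final answer: u(t-2)·(t-2)^4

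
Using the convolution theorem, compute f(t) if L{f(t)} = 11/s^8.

11/s^8 = (11/s)·(1/s^7) = L{11}·L{t^6/720}. By convolution, f(t) = 11*t^6/720 = ∫₀ᵗ 11·τ^6/720 dτ = 11·t^7/5040

Final answer: 11·t^7/5040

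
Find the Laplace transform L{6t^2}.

L{6t^2} = 6 · L{t^2} = 6 · 2/s^3 = 12/s^3

Final answer: 12/s^3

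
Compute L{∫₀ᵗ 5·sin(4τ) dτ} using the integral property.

L{∫₀ᵗ f(τ)dτ} = F(s)/s with F(s) = 20/(s² + 16), so the result is (20/(s² + 16))/s = 20/(s(s² + 16))

Final answer: 20/(s(s² + 16))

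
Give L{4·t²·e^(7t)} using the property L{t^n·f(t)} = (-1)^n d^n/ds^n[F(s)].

L{e^(7t)} = 1/(s-7). d/ds[1/(s-7)] = -1/(s-7)². d²/ds²[1/(s-7)] = 2/(s-7)³. So L{t²·e^(7t)} = (-1)² · 2/(s-7)³ = 2/(s-7)³. Then L{4·t²·e^(7t)} = 4·2/(s-7)³ = 8/(s-7)³

Final answer: 8/(s-7)³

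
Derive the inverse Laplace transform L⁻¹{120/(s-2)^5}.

L⁻¹{n!/(s-a)^(n+1)} = t^n·e^(at) with n=4, a=2. So L⁻¹{24/(s-2)^5} = t^4·e^(2t), and L⁻¹{120/(s-2)^5} = (120/24)·t^4·e^(2t) = 5·t^4·e^(2t)

Final answer: 5·t^4·e^(2t)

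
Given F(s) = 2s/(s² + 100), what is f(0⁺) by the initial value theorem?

f(0⁺) = lim_{s→∞} s·2s/(s² + 100) = lim_{s→∞} 2s²/(s² + 100) = 2

Final answer: 2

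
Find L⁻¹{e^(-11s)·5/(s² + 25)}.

L⁻¹{5/(s² + 25)} = sin(5t). By the time shift theorem, L⁻¹{e^(-as)F(s)} = u(t-a)f(t-a) with a=11, so L⁻¹{e^(-11s)·5/(s² + 25)} = u(t-11)·sin(5(t-11))

Final answer: u(t-11)·sin(5(t-11))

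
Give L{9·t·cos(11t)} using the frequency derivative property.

L{cos(11t)} = s/(s² + 121). Derivative: d/ds[s/(s² + 121)] = [(s² + 121) - s·2s]/(s² + 121)² = (121 - s²)/(s² + 121)². So L{t·cos(11t)} = -F'(s) = (s² - 121)/(s² + 121)². Then L{9·t·cos(11t)} = 9·(s² - 121)/(s² + 121)²

Final answer: 9·(s² - 121)/(s² + 121)²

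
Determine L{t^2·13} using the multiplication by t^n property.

L{13} = 13/s. d^1/ds^1[1/s] = -1/s². d^2/ds^2[1/s] = 2/s^3. So L{t^2} = (-1)^{2}·2/s^3 = 2/s^3. Then L{t^2·13} = 13·2/s^3 = 26/s^3

Final answer: 26/s^3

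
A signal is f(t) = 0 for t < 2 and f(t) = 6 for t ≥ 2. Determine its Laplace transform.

f(t) = 6·u(t-2). L{u(t-2)} = e^(-2s)/s, so L{f(t)} = 6·e^(-2s)/s

Final answer: 6·e^(-2s)/s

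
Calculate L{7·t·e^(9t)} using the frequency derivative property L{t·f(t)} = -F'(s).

L{e^(9t)} = 1/(s-9). By frequency derivative: L{t·e^(9t)} = -d/ds[1/(s-9)] = -(-1)/(s-9)² = 1/(s-9)². Then L{7·t·e^(9t)} = 7·1/(s-9)² = 7/(s-9)²

Final answer: 7/(s-9)²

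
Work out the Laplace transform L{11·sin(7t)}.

L{sin(ωt)} = ω/(s² + ω²), so L{sin(7t)} = 7/(s² + 49). Then L{11·sin(7t)} = 11·7/(s² + 49) = 77/(s² + 49)

Final answer: 77/(s² + 49)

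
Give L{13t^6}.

L{t^n} = n!/s^(n+1). So L{13t^6} = 13·6!/s^7 = 9360/s^7

Final answer: 9360/s^7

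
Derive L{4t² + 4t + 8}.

L{4t² + 4t + 8} = 4·2/s³ + 4/s² + 8/s = 8/s³ + 4/s² + 8/s

Final answer: 8/s³ + 4/s² + 8/s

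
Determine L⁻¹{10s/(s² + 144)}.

This is the form c·s/(s² + a²) with a = 12, c = 10. L⁻¹ = 10·cos(12t)

Final answer: 10·cos(12t)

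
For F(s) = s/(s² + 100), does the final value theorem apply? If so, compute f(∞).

The final value theorem requires all poles of sF(s) in the left half-plane. sF(s) = s²/(s² + 100) has poles at s = ±10i (imaginary axis). Theorem does NOT apply (oscillatory system).

Final answer: Not applicable (oscillatory)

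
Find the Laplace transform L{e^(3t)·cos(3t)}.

L{e^(at)·cos(ωt)} = (s-a)/((s-a)² + ω²), so L{e^(3t)·cos(3t)} = (s-3)/((s-3)² + 9)

Final answer: (s-3)/((s-3)² + 9)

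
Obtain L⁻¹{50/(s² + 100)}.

This is the form c·a/(s² + a²) with a = 10, c = 5. L⁻¹ = 5·sin(10t)

Final answer: 5·sin(10t)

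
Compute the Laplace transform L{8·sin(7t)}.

L{sin(ωt)} = ω/(s² + ω²), so L{sin(7t)} = 7/(s² + 49). Then L{8·sin(7t)} = 8·7/(s² + 49) = 56/(s² + 49)

Final answer: 56/(s² + 49)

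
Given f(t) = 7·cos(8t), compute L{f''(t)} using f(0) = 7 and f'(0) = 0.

F(s) = 7s/(s² + 64). L{f''(t)} = s²F(s) - sf(0) - f'(0) = 7s³/(s² + 64) - 7s = (7s³ - 7s(s² + 64))/(s² + 64) = -448s/(s² + 64)

Final answer: -448s/(s² + 64)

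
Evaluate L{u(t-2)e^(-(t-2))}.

u(t-a)f(t-a) with f(t)=e^(-t). L{e^(-t)} = 1/(s+1). By time shift: e^(-2s)/(s+1)

Final answer: e^(-2s)/(s+1)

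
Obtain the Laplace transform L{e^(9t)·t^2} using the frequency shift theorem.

L{e^(at)·t^n} = n!/(s-a)^(n+1), so L{e^(9t)·t^2} = 2/(s-9)^3

Final answer: 2/(s-9)^3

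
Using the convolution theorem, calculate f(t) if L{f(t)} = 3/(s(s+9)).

3/(s(s+9)) = (3/s)·(1/(s+9)) = L{3}·L{e^(-9t)}. By convolution, f(t) = 3*e^(-9t) = ∫₀ᵗ 3·e^(-9τ) dτ = 3·(1 - e^(-9t))/9

Final answer: 3·(1 - e^(-9t))/9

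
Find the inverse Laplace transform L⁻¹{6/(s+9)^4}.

L⁻¹{n!/(s-a)^(n+1)} = t^n·e^(at) with n=3, a=-9. So L⁻¹{6/(s+9)^4} = t^3·e^(-9t)

Final answer: t^3·e^(-9t)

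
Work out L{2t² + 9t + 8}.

L{2t² + 9t + 8} = 2·2/s³ + 9/s² + 8/s = 4/s³ + 9/s² + 8/s

Final answer: 4/s³ + 9/s² + 8/s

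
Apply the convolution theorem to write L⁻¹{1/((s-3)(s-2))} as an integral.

1/((s-3)(s-2)) = (1/(s-3))·(1/(s-2)) = L{e^(3t)}·L{e^(2t)}. So f(t) = e^(3t)*e^(2t) = ∫₀ᵗ e^(3τ)·e^(2(t-τ)) dτ

Final answer: ∫₀ᵗ e^(3τ)·e^(2(t-τ)) dτ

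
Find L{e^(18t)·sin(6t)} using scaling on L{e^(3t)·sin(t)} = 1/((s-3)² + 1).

Scaling with a=6: L{e^(18t)·sin(6t)} = (1/6) · 1/((s/6-3)² + 1). Simplifying: 6/((s-18)² + 36)

Final answer: 6/((s-18)² + 36)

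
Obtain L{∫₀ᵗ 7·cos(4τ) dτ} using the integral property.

L{∫₀ᵗ f(τ)dτ} = F(s)/s with F(s) = 7s/(s² + 16), so the result is (7s/(s² + 16))/s = 7/(s² + 16)

Final answer: 7/(s² + 16)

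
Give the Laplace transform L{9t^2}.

L{9t^2} = 9 · L{t^2} = 9 · 2/s^3 = 18/s^3

Final answer: 18/s^3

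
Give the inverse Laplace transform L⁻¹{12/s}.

L⁻¹{c/s} = c, so L⁻¹{12/s} = 12

Final answer: 12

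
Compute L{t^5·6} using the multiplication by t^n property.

L{6} = 6/s. d^1/ds^1[1/s] = -1/s². d^2/ds^2[1/s] = 2/s^3. d^3/ds^3[1/s] = -6/s^4. d^4/ds^4[1/s] = 24/s^5. d^5/ds^5[1/s] = -120/s^6. So L{t^5} = (-1)^{5}·-120/s^6 = 120/s^6. Then L{t^5·6} = 6·120/s^6 = 720/s^6

Final answer: 720/s^6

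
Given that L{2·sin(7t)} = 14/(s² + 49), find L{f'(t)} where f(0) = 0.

L{f'(t)} = s·F(s) - f(0) = s·14/(s² + 49) - 0 = 14s/(s² + 49)

Final answer: 14s/(s² + 49)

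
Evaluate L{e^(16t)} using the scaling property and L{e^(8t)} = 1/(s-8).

Using L{f(at)} = (1/a)F(s/a) with a=2 and f(t) = e^(8t): L{e^(16t)} = (1/2) · 1/((s/2)-8) = (1/2) · 2/(s-16) = 1/(s-16)

Final answer: 1/(s-16)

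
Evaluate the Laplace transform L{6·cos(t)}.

L{cos(ωt)} = s/(s² + ω²), so L{cos(t)} = s/(s² + 1). Then L{6·cos(t)} = 6·s/(s² + 1) = 6s/(s² + 1)

Final answer: 6s/(s² + 1)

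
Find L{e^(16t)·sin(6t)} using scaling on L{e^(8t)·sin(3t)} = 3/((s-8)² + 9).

Scaling with a=2: L{e^(16t)·sin(6t)} = (1/2) · 3/((s/2-8)² + 9). Simplifying: 6/((s-16)² + 36)

Final answer: 6/((s-16)² + 36)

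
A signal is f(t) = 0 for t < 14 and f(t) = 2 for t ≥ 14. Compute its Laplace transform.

f(t) = 2·u(t-14). L{u(t-14)} = e^(-14s)/s, so L{f(t)} = 2·e^(-14s)/s

Final answer: 2·e^(-14s)/s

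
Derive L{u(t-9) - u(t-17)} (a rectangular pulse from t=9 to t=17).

L{u(t-a)} = e^(-as)/s. L{u(t-9) - u(t-17)} = (e^(-9s) - e^(-17s))/s

Final answer: (e^(-9s) - e^(-17s))/s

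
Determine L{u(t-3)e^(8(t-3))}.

u(t-a)f(t-a) with f(t)=e^(8t). L{e^(8t)} = 1/(s-8). By time shift: e^(-3s)/(s-8)

Final answer: e^(-3s)/(s-8)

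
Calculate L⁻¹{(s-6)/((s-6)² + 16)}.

Using frequency shift: L⁻¹{(s-a)/((s-a)² + b²)} = e^(at)cos(bt). Here a=6, b=4

Final answer: e^(6t)·cos(4t)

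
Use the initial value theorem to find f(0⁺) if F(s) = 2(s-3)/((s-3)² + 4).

f(0⁺) = lim_{s→∞} sF(s) = lim_{s→∞} 2s(s-3)/((s-3)² + 4) = 2

Final answer: 2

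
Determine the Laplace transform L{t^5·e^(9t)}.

L{t^n·e^(at)} = n!/(s-a)^(n+1), so L{t^5·e^(9t)} = 120/(s-9)^6

Final answer: 120/(s-9)^6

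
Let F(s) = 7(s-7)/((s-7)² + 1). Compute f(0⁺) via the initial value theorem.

f(0⁺) = lim_{s→∞} sF(s) = lim_{s→∞} 7s(s-7)/((s-7)² + 1) = 7

Final answer: 7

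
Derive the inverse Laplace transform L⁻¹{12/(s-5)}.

L⁻¹{1/(s-a)} = e^(at), so L⁻¹{1/(s-5)} = e^(5t), and L⁻¹{12/(s-5)} = 12·e^(5t)

Final answer: 12·e^(5t)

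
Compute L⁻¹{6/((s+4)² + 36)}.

Form: b/((s-a)² + b²) → e^(at)sin(bt). With a=-4, b=6

Final answer: e^(-4t)·sin(6t)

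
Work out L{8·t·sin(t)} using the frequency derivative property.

L{sin(t)} = 1/(s² + 1). By L{t·f(t)} = -F'(s): -d/ds[1/(s² + 1)] = -(1)·(-2s)/(s² + 1)² = 2s/(s² + 1)². Then L{8·t·sin(t)} = 8·2s/(s² + 1)² = 16s/(s² + 1)²

Final answer: 16s/(s² + 1)²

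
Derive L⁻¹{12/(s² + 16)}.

This is the form c·a/(s² + a²) with a = 4, c = 3. L⁻¹ = 3·sin(4t)

Final answer: 3·sin(4t)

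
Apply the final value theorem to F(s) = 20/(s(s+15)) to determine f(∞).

f(∞) = lim_{s→0} s·20/(s(s+15)) = lim_{s→0} 20/(s+15) = 20/15 = 4/3

Final answer: 4/3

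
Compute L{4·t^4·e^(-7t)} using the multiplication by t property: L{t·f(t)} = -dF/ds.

Using L{t^n·e^(at)} = n!/(s-a)^(n+1), L{t^4·e^(-7t)} = 24/(s+7)^5, so L{4·t^4·e^(-7t)} = 4·24/(s+7)^5 = 96/(s+7)^5

Final answer: 96/(s+7)^5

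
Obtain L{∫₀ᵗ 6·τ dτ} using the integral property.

L{∫₀ᵗ f(τ)dτ} = F(s)/s with f(t) = 6t. F(s) = 6/s^2, so L{∫₀ᵗ 6·τ dτ} = (6/s^2)/s = 6/s^3. (Check: ∫₀ᵗ 6·τ dτ = 6t^2/2.)

Final answer: 6/s^3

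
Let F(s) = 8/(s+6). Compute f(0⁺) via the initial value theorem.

f(0⁺) = lim_{s→∞} s·8/(s+6) = lim_{s→∞} 8s/(s+6) = 8

Final answer: 8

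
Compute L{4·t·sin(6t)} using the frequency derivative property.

L{sin(6t)} = 6/(s² + 36). By L{t·f(t)} = -F'(s): -d/ds[6/(s² + 36)] = -(6)·(-2s)/(s² + 36)² = 12s/(s² + 36)². Then L{4·t·sin(6t)} = 4·12s/(s² + 36)² = 48s/(s² + 36)²

Final answer: 48s/(s² + 36)²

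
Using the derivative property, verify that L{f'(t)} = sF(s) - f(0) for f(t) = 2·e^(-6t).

f'(t) = -12e^(-6t). Direct: L{f'(t)} = -12/(s+6). Property: s·2/(s+6) - 2 = (2s - 2(s+6))/(s+6) = -12/(s+6). ✓

Final answer: -12/(s+6)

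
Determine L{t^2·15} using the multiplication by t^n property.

L{15} = 15/s. d^1/ds^1[1/s] = -1/s². d^2/ds^2[1/s] = 2/s^3. So L{t^2} = (-1)^{2}·2/s^3 = 2/s^3. Then L{t^2·15} = 15·2/s^3 = 30/s^3

Final answer: 30/s^3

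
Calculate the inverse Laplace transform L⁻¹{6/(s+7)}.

L⁻¹{1/(s-a)} = e^(at), so L⁻¹{1/(s+7)} = e^(-7t), and L⁻¹{6/(s+7)} = 6·e^(-7t)

Final answer: 6·e^(-7t)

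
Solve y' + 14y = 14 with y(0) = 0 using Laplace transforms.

sY + 14Y = 14/s. Y = 14/(s(s+14)). Partial fractions: Y = 1/s - 1/(s+14)

Final answer: y(t) = (1 - e^(-14t))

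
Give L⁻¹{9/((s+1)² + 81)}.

Form: b/((s-a)² + b²) → e^(at)sin(bt). With a=-1, b=9

Final answer: e^(-t)·sin(9t)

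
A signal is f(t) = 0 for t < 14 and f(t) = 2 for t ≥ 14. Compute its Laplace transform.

f(t) = 2·u(t-14). L{u(t-14)} = e^(-14s)/s, so L{f(t)} = 2·e^(-14s)/s

Final answer: 2·e^(-14s)/s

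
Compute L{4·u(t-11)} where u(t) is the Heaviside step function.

L{u(t-a)} = e^(-as)/s. Here a=11, so L{u(t-11)} = e^(-11s)/s, and L{4·u(t-11)} = 4·e^(-11s)/s

Final answer: 4·e^(-11s)/s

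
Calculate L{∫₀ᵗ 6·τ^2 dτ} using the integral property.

L{∫₀ᵗ f(τ)dτ} = F(s)/s with f(t) = 6t^2. F(s) = 12/s^3, so L{∫₀ᵗ 6·τ^2 dτ} = (12/s^3)/s = 12/s^4. (Check: ∫₀ᵗ 6·τ^2 dτ = 6t^3/3.)

Final answer: 12/s^4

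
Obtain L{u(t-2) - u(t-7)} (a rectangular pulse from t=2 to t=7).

L{u(t-a)} = e^(-as)/s. L{u(t-2) - u(t-7)} = (e^(-2s) - e^(-7s))/s

Final answer: (e^(-2s) - e^(-7s))/s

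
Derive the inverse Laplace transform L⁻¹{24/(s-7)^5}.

L⁻¹{n!/(s-a)^(n+1)} = t^n·e^(at), so L⁻¹{24/(s-7)^5} = t^4·e^(7t)

Final answer: t^4·e^(7t)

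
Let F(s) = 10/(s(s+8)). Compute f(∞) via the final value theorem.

f(∞) = lim_{s→0} s·10/(s(s+8)) = lim_{s→0} 10/(s+8) = 10/8 = 5/4

Final answer: 5/4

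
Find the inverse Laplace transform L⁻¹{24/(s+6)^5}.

L⁻¹{n!/(s-a)^(n+1)} = t^n·e^(at), so L⁻¹{24/(s+6)^5} = t^4·e^(-6t)

Final answer: t^4·e^(-6t)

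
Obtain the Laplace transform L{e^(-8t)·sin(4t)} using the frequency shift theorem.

Frequency shift: L{e^(at)f(t)} = F(s-a). L{e^(-8t)·sin(4t)} = 4/((s+8)² + 16)

Final answer: 4/((s+8)² + 16)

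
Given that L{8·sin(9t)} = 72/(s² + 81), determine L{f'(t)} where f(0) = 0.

L{f'(t)} = s·F(s) - f(0) = s·72/(s² + 81) - 0 = 72s/(s² + 81)

Final answer: 72s/(s² + 81)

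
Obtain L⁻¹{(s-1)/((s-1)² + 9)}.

Using frequency shift: L⁻¹{(s-a)/((s-a)² + b²)} = e^(at)cos(bt). Here a=1, b=3

Final answer: e^t·cos(3t)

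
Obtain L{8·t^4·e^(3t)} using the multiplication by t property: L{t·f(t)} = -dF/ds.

Using L{t^n·e^(at)} = n!/(s-a)^(n+1), L{t^4·e^(3t)} = 24/(s-3)^5, so L{8·t^4·e^(3t)} = 8·24/(s-3)^5 = 192/(s-3)^5

Final answer: 192/(s-3)^5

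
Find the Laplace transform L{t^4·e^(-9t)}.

L{t^n·e^(at)} = n!/(s-a)^(n+1), so L{t^4·e^(-9t)} = 24/(s+9)^5

Final answer: 24/(s+9)^5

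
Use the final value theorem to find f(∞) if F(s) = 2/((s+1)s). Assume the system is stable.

f(∞) = lim_{s→0} sF(s) = lim_{s→0} 2/(s+1) = 2

Final answer: 2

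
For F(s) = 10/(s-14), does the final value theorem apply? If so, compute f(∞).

sF(s) = 10s/(s-14) has a pole at s = 14 in the right half-plane. Theorem does NOT apply (unstable system; f(t) = 10·e^(14t) grows without bound).

Final answer: Not applicable (unstable)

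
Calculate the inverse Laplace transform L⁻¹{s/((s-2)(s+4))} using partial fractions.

Using partial fractions, f(t) = (2e^(2t) + 4e^(-4t))/6

Final answer: (2e^(2t) + 4e^(-4t))/6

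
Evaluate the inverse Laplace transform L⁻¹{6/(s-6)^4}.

L⁻¹{n!/(s-a)^(n+1)} = t^n·e^(at), so L⁻¹{6/(s-6)^4} = t^3·e^(6t)

Final answer: t^3·e^(6t)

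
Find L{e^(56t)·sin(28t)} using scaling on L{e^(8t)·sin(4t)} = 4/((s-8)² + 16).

Scaling with a=7: L{e^(56t)·sin(28t)} = (1/7) · 4/((s/7-8)² + 16). Simplifying: 28/((s-56)² + 784)

Final answer: 28/((s-56)² + 784)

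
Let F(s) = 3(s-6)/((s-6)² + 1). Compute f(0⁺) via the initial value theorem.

f(0⁺) = lim_{s→∞} sF(s) = lim_{s→∞} 3s(s-6)/((s-6)² + 1) = 3

Final answer: 3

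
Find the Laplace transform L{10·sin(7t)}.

L{sin(ωt)} = ω/(s² + ω²), so L{sin(7t)} = 7/(s² + 49). Then L{10·sin(7t)} = 10·7/(s² + 49) = 70/(s² + 49)

Final answer: 70/(s² + 49)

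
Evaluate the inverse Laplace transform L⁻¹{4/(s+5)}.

L⁻¹{1/(s-a)} = e^(at), so L⁻¹{1/(s+5)} = e^(-5t), and L⁻¹{4/(s+5)} = 4·e^(-5t)

Final answer: 4·e^(-5t)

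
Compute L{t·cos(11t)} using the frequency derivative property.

L{cos(11t)} = s/(s² + 121). Derivative: d/ds[s/(s² + 121)] = [(s² + 121) - s·2s]/(s² + 121)² = (121 - s²)/(s² + 121)². So L{t·cos(11t)} = -F'(s) = (s² - 121)/(s² + 121)²

Final answer: (s² - 121)/(s² + 121)²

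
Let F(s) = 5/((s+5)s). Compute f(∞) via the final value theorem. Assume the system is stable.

f(∞) = lim_{s→0} sF(s) = lim_{s→0} 5/(s+5) = 1

Final answer: 1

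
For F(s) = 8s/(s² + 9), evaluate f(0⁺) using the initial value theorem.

f(0⁺) = lim_{s→∞} s·8s/(s² + 9) = lim_{s→∞} 8s²/(s² + 9) = 8

Final answer: 8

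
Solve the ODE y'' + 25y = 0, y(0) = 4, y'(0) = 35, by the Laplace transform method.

L{y''} + 25L{y} = 0. s²Y - 4s - 35 + 25Y = 0. Y(s² + 25) = 4s + 35. Y = (4s + 35)/(s² + 25). Inverting: y(t) = 4cos(5t) + 7sin(5t)

Final answer: y(t) = 4cos(5t) + 7sin(5t)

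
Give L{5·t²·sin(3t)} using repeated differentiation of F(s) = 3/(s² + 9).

F(s) = 3/(s² + 9). F'(s) = -6s/(s² + 9)². F''(s) = -6(9 - 3s²)/(s² + 9)³ = (18s² - 54)/(s² + 9)³. So L{t²·sin(3t)} = (-1)² F''(s) = (18s² - 54)/(s² + 9)³. Then L{5·t²·sin(3t)} = 5·(18s² - 54)/(s² + 9)³ = (90s² - 270)/(s² + 9)³

Final answer: (90s² - 270)/(s² + 9)³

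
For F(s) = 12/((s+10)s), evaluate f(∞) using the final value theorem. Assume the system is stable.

f(∞) = lim_{s→0} sF(s) = lim_{s→0} 12/(s+10) = 6/5

Final answer: 6/5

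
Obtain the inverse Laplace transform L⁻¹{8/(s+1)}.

L⁻¹{1/(s-a)} = e^(at), so L⁻¹{1/(s+1)} = e^(-t), and L⁻¹{8/(s+1)} = 8·e^(-t)

Final answer: 8·e^(-t)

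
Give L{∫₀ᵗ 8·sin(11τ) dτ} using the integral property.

L{∫₀ᵗ f(τ)dτ} = F(s)/s with F(s) = 88/(s² + 121), so the result is (88/(s² + 121))/s = 88/(s(s² + 121))

Final answer: 88/(s(s² + 121))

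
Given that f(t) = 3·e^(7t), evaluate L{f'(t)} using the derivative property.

f(0) = 3, F(s) = 3/(s-7). L{f'(t)} = s·F(s) - f(0) = 3s/(s-7) - 3 = (3s - 3(s-7))/(s-7) = 21/(s-7)

Final answer: 21/(s-7)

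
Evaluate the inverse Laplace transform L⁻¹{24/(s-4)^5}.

L⁻¹{n!/(s-a)^(n+1)} = t^n·e^(at) with n=4, a=4. So L⁻¹{24/(s-4)^5} = t^4·e^(4t)

Final answer: t^4·e^(4t)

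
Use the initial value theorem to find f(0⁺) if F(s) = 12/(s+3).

f(0⁺) = lim_{s→∞} s·12/(s+3) = lim_{s→∞} 12s/(s+3) = 12

Final answer: 12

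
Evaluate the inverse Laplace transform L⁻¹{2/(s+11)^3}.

L⁻¹{n!/(s-a)^(n+1)} = t^n·e^(at), so L⁻¹{2/(s+11)^3} = t^2·e^(-11t)

Final answer: t^2·e^(-11t)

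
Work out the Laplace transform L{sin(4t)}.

L{sin(ωt)} = ω/(s² + ω²), so L{sin(4t)} = 4/(s² + 16)

Final answer: 4/(s² + 16)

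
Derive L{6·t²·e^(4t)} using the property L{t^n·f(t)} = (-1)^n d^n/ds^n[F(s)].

L{e^(4t)} = 1/(s-4). d/ds[1/(s-4)] = -1/(s-4)². d²/ds²[1/(s-4)] = 2/(s-4)³. So L{t²·e^(4t)} = (-1)² · 2/(s-4)³ = 2/(s-4)³. Then L{6·t²·e^(4t)} = 6·2/(s-4)³ = 12/(s-4)³

Final answer: 12/(s-4)³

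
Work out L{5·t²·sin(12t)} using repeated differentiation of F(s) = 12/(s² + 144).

F(s) = 12/(s² + 144). F'(s) = -24s/(s² + 144)². F''(s) = -24(144 - 3s²)/(s² + 144)³ = (72s² - 3456)/(s² + 144)³. So L{t²·sin(12t)} = (-1)² F''(s) = (72s² - 3456)/(s² + 144)³. Then L{5·t²·sin(12t)} = 5·(72s² - 3456)/(s² + 144)³ = (360s² - 17280)/(s² + 144)³

Final answer: (360s² - 17280)/(s² + 144)³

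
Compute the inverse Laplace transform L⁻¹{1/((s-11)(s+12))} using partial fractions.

Decompose: A/(s-11) + B/(s+12). A = 1/23, B = -1/23. f(t) = (e^(11t) - e^(-12t))/23

Final answer: (e^(11t) - e^(-12t))/23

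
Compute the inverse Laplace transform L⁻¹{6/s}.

L⁻¹{c/s} = c, so L⁻¹{6/s} = 6

Final answer: 6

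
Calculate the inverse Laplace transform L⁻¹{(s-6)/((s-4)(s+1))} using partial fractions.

Using partial fractions, f(t) = (-2e^(4t) + 7e^(-t))/5

Final answer: (-2e^(4t) + 7e^(-t))/5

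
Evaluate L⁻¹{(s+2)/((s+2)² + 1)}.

Using frequency shift: L⁻¹{(s-a)/((s-a)² + b²)} = e^(at)cos(bt). Here a=-2, b=1

Final answer: e^(-2t)·cos(t)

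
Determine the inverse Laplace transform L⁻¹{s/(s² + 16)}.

L⁻¹{s/(s² + 16)} = cos(4t)

Final answer: cos(4t)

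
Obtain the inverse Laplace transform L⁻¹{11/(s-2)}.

L⁻¹{1/(s-a)} = e^(at), so L⁻¹{1/(s-2)} = e^(2t), and L⁻¹{11/(s-2)} = 11·e^(2t)

Final answer: 11·e^(2t)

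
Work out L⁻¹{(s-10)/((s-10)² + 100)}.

Using frequency shift: L⁻¹{(s-a)/((s-a)² + b²)} = e^(at)cos(bt). Here a=10, b=10

Final answer: e^(10t)·cos(10t)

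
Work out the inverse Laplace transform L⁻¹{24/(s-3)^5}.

L⁻¹{n!/(s-a)^(n+1)} = t^n·e^(at) with n=4, a=3. So L⁻¹{24/(s-3)^5} = t^4·e^(3t)

Final answer: t^4·e^(3t)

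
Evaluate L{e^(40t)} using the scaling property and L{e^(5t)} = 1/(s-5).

Using L{f(at)} = (1/a)F(s/a) with a=8 and f(t) = e^(5t): L{e^(40t)} = (1/8) · 1/((s/8)-5) = (1/8) · 8/(s-40) = 1/(s-40)

Final answer: 1/(s-40)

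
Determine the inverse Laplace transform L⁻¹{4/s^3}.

L⁻¹{n!/s^(n+1)} = t^n with n=2. So L⁻¹{2/s^3} = t^2, and L⁻¹{4/s^3} = (4/2)·t^2 = 2·t^2

Final answer: 2·t^2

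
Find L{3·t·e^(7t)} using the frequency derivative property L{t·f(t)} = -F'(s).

L{e^(7t)} = 1/(s-7). By frequency derivative: L{t·e^(7t)} = -d/ds[1/(s-7)] = -(-1)/(s-7)² = 1/(s-7)². Then L{3·t·e^(7t)} = 3·1/(s-7)² = 3/(s-7)²

Final answer: 3/(s-7)²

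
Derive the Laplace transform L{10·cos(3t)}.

L{cos(ωt)} = s/(s² + ω²), so L{cos(3t)} = s/(s² + 9). Then L{10·cos(3t)} = 10·s/(s² + 9) = 10s/(s² + 9)

Final answer: 10s/(s² + 9)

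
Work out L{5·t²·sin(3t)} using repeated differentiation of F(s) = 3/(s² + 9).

F(s) = 3/(s² + 9). F'(s) = -6s/(s² + 9)². F''(s) = -6(9 - 3s²)/(s² + 9)³ = (18s² - 54)/(s² + 9)³. So L{t²·sin(3t)} = (-1)² F''(s) = (18s² - 54)/(s² + 9)³. Then L{5·t²·sin(3t)} = 5·(18s² - 54)/(s² + 9)³ = (90s² - 270)/(s² + 9)³

Final answer: (90s² - 270)/(s² + 9)³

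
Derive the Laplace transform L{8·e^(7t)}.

L{e^(at)} = 1/(s-a), so L{e^(7t)} = 1/(s-7). Then L{8·e^(7t)} = 8/(s-7)

Final answer: 8/(s-7)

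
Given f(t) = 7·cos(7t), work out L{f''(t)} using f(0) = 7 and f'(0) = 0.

F(s) = 7s/(s² + 49). L{f''(t)} = s²F(s) - sf(0) - f'(0) = 7s³/(s² + 49) - 7s = (7s³ - 7s(s² + 49))/(s² + 49) = -343s/(s² + 49)

Final answer: -343s/(s² + 49)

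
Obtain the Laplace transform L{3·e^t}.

L{e^(at)} = 1/(s-a), so L{e^t} = 1/(s-1). Then L{3·e^t} = 3/(s-1)

Final answer: 3/(s-1)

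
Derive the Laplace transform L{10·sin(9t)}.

L{sin(ωt)} = ω/(s² + ω²), so L{sin(9t)} = 9/(s² + 81). Then L{10·sin(9t)} = 10·9/(s² + 81) = 90/(s² + 81)

Final answer: 90/(s² + 81)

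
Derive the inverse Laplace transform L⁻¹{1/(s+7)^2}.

L⁻¹{n!/(s-a)^(n+1)} = t^n·e^(at) with n=1, a=-7. So L⁻¹{1/(s+7)^2} = t·e^(-7t)

Final answer: t·e^(-7t)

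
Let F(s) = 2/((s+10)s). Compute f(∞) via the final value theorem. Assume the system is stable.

f(∞) = lim_{s→0} sF(s) = lim_{s→0} 2/(s+10) = 1/5

Final answer: 1/5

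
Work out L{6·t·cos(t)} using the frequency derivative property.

L{cos(t)} = s/(s² + 1). Derivative: d/ds[s/(s² + 1)] = [(s² + 1) - s·2s]/(s² + 1)² = (1 - s²)/(s² + 1)². So L{t·cos(t)} = -F'(s) = (s² - 1)/(s² + 1)². Then L{6·t·cos(t)} = 6·(s² - 1)/(s² + 1)²

Final answer: 6·(s² - 1)/(s² + 1)²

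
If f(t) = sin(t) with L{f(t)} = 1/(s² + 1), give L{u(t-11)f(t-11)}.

Time shift theorem: L{u(t-a)f(t-a)} = e^(-as)F(s). Here a=11, F(s) = 1/(s² + 1), so L{u(t-11)f(t-11)} = e^(-11s)·1/(s² + 1)

Final answer: e^(-11s)·1/(s² + 1)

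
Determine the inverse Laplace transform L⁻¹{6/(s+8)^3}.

L⁻¹{n!/(s-a)^(n+1)} = t^n·e^(at) with n=2, a=-8. So L⁻¹{2/(s+8)^3} = t^2·e^(-8t), and L⁻¹{6/(s+8)^3} = (6/2)·t^2·e^(-8t) = 3·t^2·e^(-8t)

Final answer: 3·t^2·e^(-8t)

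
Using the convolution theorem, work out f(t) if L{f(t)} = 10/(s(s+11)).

10/(s(s+11)) = (10/s)·(1/(s+11)) = L{10}·L{e^(-11t)}. By convolution, f(t) = 10*e^(-11t) = ∫₀ᵗ 10·e^(-11τ) dτ = 10·(1 - e^(-11t))/11

Final answer: 10·(1 - e^(-11t))/11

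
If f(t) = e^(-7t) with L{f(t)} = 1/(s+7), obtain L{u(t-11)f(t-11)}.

Time shift theorem: L{u(t-a)f(t-a)} = e^(-as)F(s). Here a=11, F(s) = 1/(s+7), so L{u(t-11)f(t-11)} = e^(-11s)·1/(s+7)

Final answer: e^(-11s)·1/(s+7)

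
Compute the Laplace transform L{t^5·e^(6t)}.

L{t^n·e^(at)} = n!/(s-a)^(n+1), so L{t^5·e^(6t)} = 120/(s-6)^6

Final answer: 120/(s-6)^6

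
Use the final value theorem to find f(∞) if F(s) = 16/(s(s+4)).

f(∞) = lim_{s→0} s·16/(s(s+4)) = lim_{s→0} 16/(s+4) = 16/4 = 4

Final answer: 4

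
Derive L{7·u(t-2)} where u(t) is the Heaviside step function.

L{u(t-a)} = e^(-as)/s. Here a=2, so L{u(t-2)} = e^(-2s)/s, and L{7·u(t-2)} = 7·e^(-2s)/s

Final answer: 7·e^(-2s)/s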